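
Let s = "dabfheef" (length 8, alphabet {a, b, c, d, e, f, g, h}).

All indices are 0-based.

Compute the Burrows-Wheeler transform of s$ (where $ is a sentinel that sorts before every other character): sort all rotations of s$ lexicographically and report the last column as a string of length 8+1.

fda$heebf

rank  rotation   last
    0  $dabfheef  f
    1  abfheef$d  d
    2  bfheef$da  a
    3  dabfheef$  $
    4  eef$dabfh  h
    5  ef$dabfhe  e
    6  f$dabfhee  e
    7  fheef$dab  b
    8  heef$dabf  f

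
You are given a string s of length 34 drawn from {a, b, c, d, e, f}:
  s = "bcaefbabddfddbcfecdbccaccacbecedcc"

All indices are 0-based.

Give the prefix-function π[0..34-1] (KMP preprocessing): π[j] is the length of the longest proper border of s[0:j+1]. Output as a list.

[0, 0, 0, 0, 0, 1, 0, 1, 0, 0, 0, 0, 0, 1, 2, 0, 0, 0, 0, 1, 2, 0, 0, 0, 0, 0, 0, 1, 0, 0, 0, 0, 0, 0]

π[0] = 0
j=1 s[j]='c': π[1]=0 (border '')
j=2 s[j]='a': π[2]=0 (border '')
j=3 s[j]='e': π[3]=0 (border '')
j=4 s[j]='f': π[4]=0 (border '')
j=5 s[j]='b': π[5]=1 (border 'b')
j=6 s[j]='a': k: 1→0; π[6]=0 (border '')
j=7 s[j]='b': π[7]=1 (border 'b')
j=8 s[j]='d': k: 1→0; π[8]=0 (border '')
j=9 s[j]='d': π[9]=0 (border '')
j=10 s[j]='f': π[10]=0 (border '')
j=11 s[j]='d': π[11]=0 (border '')
j=12 s[j]='d': π[12]=0 (border '')
j=13 s[j]='b': π[13]=1 (border 'b')
j=14 s[j]='c': π[14]=2 (border 'bc')
j=15 s[j]='f': k: 2→0; π[15]=0 (border '')
j=16 s[j]='e': π[16]=0 (border '')
j=17 s[j]='c': π[17]=0 (border '')
j=18 s[j]='d': π[18]=0 (border '')
j=19 s[j]='b': π[19]=1 (border 'b')
j=20 s[j]='c': π[20]=2 (border 'bc')
j=21 s[j]='c': k: 2→0; π[21]=0 (border '')
j=22 s[j]='a': π[22]=0 (border '')
j=23 s[j]='c': π[23]=0 (border '')
j=24 s[j]='c': π[24]=0 (border '')
j=25 s[j]='a': π[25]=0 (border '')
j=26 s[j]='c': π[26]=0 (border '')
j=27 s[j]='b': π[27]=1 (border 'b')
j=28 s[j]='e': k: 1→0; π[28]=0 (border '')
j=29 s[j]='c': π[29]=0 (border '')
j=30 s[j]='e': π[30]=0 (border '')
j=31 s[j]='d': π[31]=0 (border '')
j=32 s[j]='c': π[32]=0 (border '')
j=33 s[j]='c': π[33]=0 (border '')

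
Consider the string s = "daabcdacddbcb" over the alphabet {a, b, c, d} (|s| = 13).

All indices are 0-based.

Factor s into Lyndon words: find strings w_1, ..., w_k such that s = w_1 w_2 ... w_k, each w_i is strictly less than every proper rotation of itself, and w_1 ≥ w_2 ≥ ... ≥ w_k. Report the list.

emit factor 1: 'd' (i=0, period=1)
emit factor 2: 'aabcdacddbcb' (i=1, period=12)

["d", "aabcdacddbcb"]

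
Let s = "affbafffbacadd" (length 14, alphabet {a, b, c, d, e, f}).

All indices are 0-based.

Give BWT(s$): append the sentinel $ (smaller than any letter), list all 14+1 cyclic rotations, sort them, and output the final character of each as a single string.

dbc$bffadafffaa

rank  rotation         last
    0  $affbafffbacadd  d
    1  acadd$affbafffb  b
    2  add$affbafffbac  c
    3  affbafffbacadd$  $
    4  afffbacadd$affb  b
    5  bacadd$affbafff  f
    6  bafffbacadd$aff  f
    7  cadd$affbafffba  a
    8  d$affbafffbacad  d
    9  dd$affbafffbaca  a
   10  fbacadd$affbaff  f
   11  fbafffbacadd$af  f
   12  ffbacadd$affbaf  f
   13  ffbafffbacadd$a  a
   14  fffbacadd$affba  a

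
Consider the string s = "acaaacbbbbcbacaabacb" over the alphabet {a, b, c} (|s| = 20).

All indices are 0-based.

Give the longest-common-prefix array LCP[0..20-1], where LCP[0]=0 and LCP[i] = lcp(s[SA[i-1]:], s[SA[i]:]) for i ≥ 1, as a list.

rank | idx | suffix
   0 |   2 | aaacbbbbcbacaabacb
   1 |  14 | aabacb
   2 |   3 | aacbbbbcbacaabacb
   3 |  15 | abacb
   4 |   0 | acaaacbbbbcbacaabacb
   5 |  12 | acaabacb
   6 |  17 | acb
   7 |   4 | acbbbbcbacaabacb
   8 |  19 | b
   9 |  11 | bacaabacb
  10 |  16 | bacb
  11 |   6 | bbbbcbacaabacb
  12 |   7 | bbbcbacaabacb
  13 |   8 | bbcbacaabacb
  14 |   9 | bcbacaabacb
  15 |   1 | caaacbbbbcbacaabacb
  16 |  13 | caabacb
  17 |  18 | cb
  18 |  10 | cbacaabacb
  19 |   5 | cbbbbcbacaabacb

SA = [2, 14, 3, 15, 0, 12, 17, 4, 19, 11, 16, 6, 7, 8, 9, 1, 13, 18, 10, 5]
rank  pair      lcp
   1  s[2:],s[14:]  2  'aa'
   2  s[14:],s[3:]  2  'aa'
   3  s[3:],s[15:]  1  'a'
   4  s[15:],s[0:]  1  'a'
   5  s[0:],s[12:]  4  'acaa'
   6  s[12:],s[17:]  2  'ac'
   7  s[17:],s[4:]  3  'acb'
   8  s[4:],s[19:]  0  ''
   9  s[19:],s[11:]  1  'b'
  10  s[11:],s[16:]  3  'bac'
  11  s[16:],s[6:]  1  'b'
  12  s[6:],s[7:]  3  'bbb'
  13  s[7:],s[8:]  2  'bb'
  14  s[8:],s[9:]  1  'b'
  15  s[9:],s[1:]  0  ''
  16  s[1:],s[13:]  3  'caa'
  17  s[13:],s[18:]  1  'c'
  18  s[18:],s[10:]  2  'cb'
  19  s[10:],s[5:]  2  'cb'

[0, 2, 2, 1, 1, 4, 2, 3, 0, 1, 3, 1, 3, 2, 1, 0, 3, 1, 2, 2]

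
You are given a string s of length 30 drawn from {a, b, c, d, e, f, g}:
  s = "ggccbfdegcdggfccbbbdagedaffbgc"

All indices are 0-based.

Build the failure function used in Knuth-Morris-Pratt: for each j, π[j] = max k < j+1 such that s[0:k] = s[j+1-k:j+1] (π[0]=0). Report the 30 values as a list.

[0, 1, 0, 0, 0, 0, 0, 0, 1, 0, 0, 1, 2, 0, 0, 0, 0, 0, 0, 0, 0, 1, 0, 0, 0, 0, 0, 0, 1, 0]

π[0] = 0
j=1 s[j]='g': π[1]=1 (border 'g')
j=2 s[j]='c': k: 1→0; π[2]=0 (border '')
j=3 s[j]='c': π[3]=0 (border '')
j=4 s[j]='b': π[4]=0 (border '')
j=5 s[j]='f': π[5]=0 (border '')
j=6 s[j]='d': π[6]=0 (border '')
j=7 s[j]='e': π[7]=0 (border '')
j=8 s[j]='g': π[8]=1 (border 'g')
j=9 s[j]='c': k: 1→0; π[9]=0 (border '')
j=10 s[j]='d': π[10]=0 (border '')
j=11 s[j]='g': π[11]=1 (border 'g')
j=12 s[j]='g': π[12]=2 (border 'gg')
j=13 s[j]='f': k: 2→1→0; π[13]=0 (border '')
j=14 s[j]='c': π[14]=0 (border '')
j=15 s[j]='c': π[15]=0 (border '')
j=16 s[j]='b': π[16]=0 (border '')
j=17 s[j]='b': π[17]=0 (border '')
j=18 s[j]='b': π[18]=0 (border '')
j=19 s[j]='d': π[19]=0 (border '')
j=20 s[j]='a': π[20]=0 (border '')
j=21 s[j]='g': π[21]=1 (border 'g')
j=22 s[j]='e': k: 1→0; π[22]=0 (border '')
j=23 s[j]='d': π[23]=0 (border '')
j=24 s[j]='a': π[24]=0 (border '')
j=25 s[j]='f': π[25]=0 (border '')
j=26 s[j]='f': π[26]=0 (border '')
j=27 s[j]='b': π[27]=0 (border '')
j=28 s[j]='g': π[28]=1 (border 'g')
j=29 s[j]='c': k: 1→0; π[29]=0 (border '')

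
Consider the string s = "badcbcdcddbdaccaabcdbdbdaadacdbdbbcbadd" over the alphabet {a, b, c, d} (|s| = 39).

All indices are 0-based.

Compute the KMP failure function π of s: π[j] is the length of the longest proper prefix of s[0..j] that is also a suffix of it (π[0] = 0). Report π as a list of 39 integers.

[0, 0, 0, 0, 1, 0, 0, 0, 0, 0, 1, 0, 0, 0, 0, 0, 0, 1, 0, 0, 1, 0, 1, 0, 0, 0, 0, 0, 0, 0, 1, 0, 1, 1, 0, 1, 2, 3, 0]

π[0] = 0
j=1 s[j]='a': π[1]=0 (border '')
j=2 s[j]='d': π[2]=0 (border '')
j=3 s[j]='c': π[3]=0 (border '')
j=4 s[j]='b': π[4]=1 (border 'b')
j=5 s[j]='c': k: 1→0; π[5]=0 (border '')
j=6 s[j]='d': π[6]=0 (border '')
j=7 s[j]='c': π[7]=0 (border '')
j=8 s[j]='d': π[8]=0 (border '')
j=9 s[j]='d': π[9]=0 (border '')
j=10 s[j]='b': π[10]=1 (border 'b')
j=11 s[j]='d': k: 1→0; π[11]=0 (border '')
j=12 s[j]='a': π[12]=0 (border '')
j=13 s[j]='c': π[13]=0 (border '')
j=14 s[j]='c': π[14]=0 (border '')
j=15 s[j]='a': π[15]=0 (border '')
j=16 s[j]='a': π[16]=0 (border '')
j=17 s[j]='b': π[17]=1 (border 'b')
j=18 s[j]='c': k: 1→0; π[18]=0 (border '')
j=19 s[j]='d': π[19]=0 (border '')
j=20 s[j]='b': π[20]=1 (border 'b')
j=21 s[j]='d': k: 1→0; π[21]=0 (border '')
j=22 s[j]='b': π[22]=1 (border 'b')
j=23 s[j]='d': k: 1→0; π[23]=0 (border '')
j=24 s[j]='a': π[24]=0 (border '')
j=25 s[j]='a': π[25]=0 (border '')
j=26 s[j]='d': π[26]=0 (border '')
j=27 s[j]='a': π[27]=0 (border '')
j=28 s[j]='c': π[28]=0 (border '')
j=29 s[j]='d': π[29]=0 (border '')
j=30 s[j]='b': π[30]=1 (border 'b')
j=31 s[j]='d': k: 1→0; π[31]=0 (border '')
j=32 s[j]='b': π[32]=1 (border 'b')
j=33 s[j]='b': k: 1→0; π[33]=1 (border 'b')
j=34 s[j]='c': k: 1→0; π[34]=0 (border '')
j=35 s[j]='b': π[35]=1 (border 'b')
j=36 s[j]='a': π[36]=2 (border 'ba')
j=37 s[j]='d': π[37]=3 (border 'bad')
j=38 s[j]='d': k: 3→0; π[38]=0 (border '')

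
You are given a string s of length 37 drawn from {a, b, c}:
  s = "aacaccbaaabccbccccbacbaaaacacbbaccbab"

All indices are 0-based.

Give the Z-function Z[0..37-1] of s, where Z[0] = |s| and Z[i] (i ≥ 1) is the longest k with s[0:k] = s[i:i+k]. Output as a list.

Z[0]=37
i=1: fresh scan; Z[1]=1 scan→box=[1,2)
i=2: fresh scan; Z[2]=0
i=3: fresh scan; Z[3]=1 scan→box=[3,4)
i=4: fresh scan; Z[4]=0
i=5: fresh scan; Z[5]=0
i=6: fresh scan; Z[6]=0
i=7: fresh scan; Z[7]=2 scan→box=[7,9)
i=8: min(r-i=1, Z[1]=1)=1; Z[8]=2 scan→box=[8,10)
i=9: min(r-i=1, Z[1]=1)=1; Z[9]=1
i=10: fresh scan; Z[10]=0
i=11: fresh scan; Z[11]=0
i=12: fresh scan; Z[12]=0
i=13: fresh scan; Z[13]=0
i=14: fresh scan; Z[14]=0
i=15: fresh scan; Z[15]=0
i=16: fresh scan; Z[16]=0
i=17: fresh scan; Z[17]=0
i=18: fresh scan; Z[18]=0
i=19: fresh scan; Z[19]=1 scan→box=[19,20)
i=20: fresh scan; Z[20]=0
i=21: fresh scan; Z[21]=0
i=22: fresh scan; Z[22]=2 scan→box=[22,24)
i=23: min(r-i=1, Z[1]=1)=1; Z[23]=2 scan→box=[23,25)
i=24: min(r-i=1, Z[1]=1)=1; Z[24]=5 scan→box=[24,29)
i=25: min(r-i=4, Z[1]=1)=1; Z[25]=1
i=26: min(r-i=3, Z[2]=0)=0; Z[26]=0
i=27: min(r-i=2, Z[3]=1)=1; Z[27]=1
i=28: min(r-i=1, Z[4]=0)=0; Z[28]=0
i=29: fresh scan; Z[29]=0
i=30: fresh scan; Z[30]=0
i=31: fresh scan; Z[31]=1 scan→box=[31,32)
i=32: fresh scan; Z[32]=0
i=33: fresh scan; Z[33]=0
i=34: fresh scan; Z[34]=0
i=35: fresh scan; Z[35]=1 scan→box=[35,36)
i=36: fresh scan; Z[36]=0

[37, 1, 0, 1, 0, 0, 0, 2, 2, 1, 0, 0, 0, 0, 0, 0, 0, 0, 0, 1, 0, 0, 2, 2, 5, 1, 0, 1, 0, 0, 0, 1, 0, 0, 0, 1, 0]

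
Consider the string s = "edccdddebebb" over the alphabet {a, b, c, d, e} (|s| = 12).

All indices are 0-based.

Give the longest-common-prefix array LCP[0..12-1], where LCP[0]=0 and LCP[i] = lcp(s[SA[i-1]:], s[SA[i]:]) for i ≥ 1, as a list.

[0, 1, 1, 0, 1, 0, 1, 2, 1, 0, 2, 1]

rank | idx | suffix
   0 |  11 | b
   1 |  10 | bb
   2 |   8 | bebb
   3 |   2 | ccdddebebb
   4 |   3 | cdddebebb
   5 |   1 | dccdddebebb
   6 |   4 | dddebebb
   7 |   5 | ddebebb
   8 |   6 | debebb
   9 |   9 | ebb
  10 |   7 | ebebb
  11 |   0 | edccdddebebb

SA = [11, 10, 8, 2, 3, 1, 4, 5, 6, 9, 7, 0]
i: (SA[i-1],SA[i]) lcp shared
  1: (11,10) 1 'b'
  2: (10,8) 1 'b'
  3: (8,2) 0 ''
  4: (2,3) 1 'c'
  5: (3,1) 0 ''
  6: (1,4) 1 'd'
  7: (4,5) 2 'dd'
  8: (5,6) 1 'd'
  9: (6,9) 0 ''
  10: (9,7) 2 'eb'
  11: (7,0) 1 'e'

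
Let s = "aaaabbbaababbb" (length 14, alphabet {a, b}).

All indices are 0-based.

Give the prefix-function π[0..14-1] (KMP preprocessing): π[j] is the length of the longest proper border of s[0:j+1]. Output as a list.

π[0] = 0
j=1 s[j]='a': π[1]=1 (border 'a')
j=2 s[j]='a': π[2]=2 (border 'aa')
j=3 s[j]='a': π[3]=3 (border 'aaa')
j=4 s[j]='b': k: 3→2→1→0; π[4]=0 (border '')
j=5 s[j]='b': π[5]=0 (border '')
j=6 s[j]='b': π[6]=0 (border '')
j=7 s[j]='a': π[7]=1 (border 'a')
j=8 s[j]='a': π[8]=2 (border 'aa')
j=9 s[j]='b': k: 2→1→0; π[9]=0 (border '')
j=10 s[j]='a': π[10]=1 (border 'a')
j=11 s[j]='b': k: 1→0; π[11]=0 (border '')
j=12 s[j]='b': π[12]=0 (border '')
j=13 s[j]='b': π[13]=0 (border '')

[0, 1, 2, 3, 0, 0, 0, 1, 2, 0, 1, 0, 0, 0]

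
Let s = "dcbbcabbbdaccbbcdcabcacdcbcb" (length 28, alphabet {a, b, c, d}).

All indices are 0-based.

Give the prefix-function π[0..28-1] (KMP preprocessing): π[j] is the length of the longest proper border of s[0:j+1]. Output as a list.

π[0] = 0
j=1 s[j]='c': π[1]=0 (border '')
j=2 s[j]='b': π[2]=0 (border '')
j=3 s[j]='b': π[3]=0 (border '')
j=4 s[j]='c': π[4]=0 (border '')
j=5 s[j]='a': π[5]=0 (border '')
j=6 s[j]='b': π[6]=0 (border '')
j=7 s[j]='b': π[7]=0 (border '')
j=8 s[j]='b': π[8]=0 (border '')
j=9 s[j]='d': π[9]=1 (border 'd')
j=10 s[j]='a': k: 1→0; π[10]=0 (border '')
j=11 s[j]='c': π[11]=0 (border '')
j=12 s[j]='c': π[12]=0 (border '')
j=13 s[j]='b': π[13]=0 (border '')
j=14 s[j]='b': π[14]=0 (border '')
j=15 s[j]='c': π[15]=0 (border '')
j=16 s[j]='d': π[16]=1 (border 'd')
j=17 s[j]='c': π[17]=2 (border 'dc')
j=18 s[j]='a': k: 2→0; π[18]=0 (border '')
j=19 s[j]='b': π[19]=0 (border '')
j=20 s[j]='c': π[20]=0 (border '')
j=21 s[j]='a': π[21]=0 (border '')
j=22 s[j]='c': π[22]=0 (border '')
j=23 s[j]='d': π[23]=1 (border 'd')
j=24 s[j]='c': π[24]=2 (border 'dc')
j=25 s[j]='b': π[25]=3 (border 'dcb')
j=26 s[j]='c': k: 3→0; π[26]=0 (border '')
j=27 s[j]='b': π[27]=0 (border '')

[0, 0, 0, 0, 0, 0, 0, 0, 0, 1, 0, 0, 0, 0, 0, 0, 1, 2, 0, 0, 0, 0, 0, 1, 2, 3, 0, 0]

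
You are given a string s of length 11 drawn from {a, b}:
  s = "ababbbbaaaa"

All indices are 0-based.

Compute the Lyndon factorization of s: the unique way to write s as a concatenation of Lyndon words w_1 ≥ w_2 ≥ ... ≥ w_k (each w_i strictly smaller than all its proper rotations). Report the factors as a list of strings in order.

["ababbbb", "a", "a", "a", "a"]

emit factor 1: 'ababbbb' (i=0, period=7)
emit factor 2: 'a' (i=7, period=1)
emit factor 3: 'a' (i=8, period=1)
emit factor 4: 'a' (i=9, period=1)
emit factor 5: 'a' (i=10, period=1)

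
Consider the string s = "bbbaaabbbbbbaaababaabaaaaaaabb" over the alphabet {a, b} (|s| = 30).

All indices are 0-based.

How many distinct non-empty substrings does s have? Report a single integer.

rank | idx | suffix
   0 |  21 | aaaaaaabb
   1 |  22 | aaaaaabb
   2 |  23 | aaaaabb
   3 |  24 | aaaabb
   4 |  12 | aaababaabaaaaaaabb
   5 |  25 | aaabb
   6 |   3 | aaabbbbbbaaababaabaaaaaaabb
   7 |  18 | aabaaaaaaabb
   8 |  13 | aababaabaaaaaaabb
   9 |  26 | aabb
  10 |   4 | aabbbbbbaaababaabaaaaaaabb
  11 |  19 | abaaaaaaabb
  12 |  16 | abaabaaaaaaabb
  13 |  14 | ababaabaaaaaaabb
  14 |  27 | abb
  15 |   5 | abbbbbbaaababaabaaaaaaabb
  16 |  29 | b
  17 |  20 | baaaaaaabb
  18 |  11 | baaababaabaaaaaaabb
  19 |   2 | baaabbbbbbaaababaabaaaaaaabb
  20 |  17 | baabaaaaaaabb
  21 |  15 | babaabaaaaaaabb
  22 |  28 | bb
  23 |  10 | bbaaababaabaaaaaaabb
  24 |   1 | bbaaabbbbbbaaababaabaaaaaaabb
  25 |   9 | bbbaaababaabaaaaaaabb
  26 |   0 | bbbaaabbbbbbaaababaabaaaaaaabb
  27 |   8 | bbbbaaababaabaaaaaaabb
  28 |   7 | bbbbbaaababaabaaaaaaabb
  29 |   6 | bbbbbbaaababaabaaaaaaabb

SA = [21, 22, 23, 24, 12, 25, 3, 18, 13, 26, 4, 19, 16, 14, 27, 5, 29, 20, 11, 2, 17, 15, 28, 10, 1, 9, 0, 8, 7, 6]
rank  pair      lcp
   1  s[21:],s[22:]  6  'aaaaaa'
   2  s[22:],s[23:]  5  'aaaaa'
   3  s[23:],s[24:]  4  'aaaa'
   4  s[24:],s[12:]  3  'aaa'
   5  s[12:],s[25:]  4  'aaab'
   6  s[25:],s[3:]  5  'aaabb'
   7  s[3:],s[18:]  2  'aa'
   8  s[18:],s[13:]  4  'aaba'
   9  s[13:],s[26:]  3  'aab'
  10  s[26:],s[4:]  4  'aabb'
  11  s[4:],s[19:]  1  'a'
  12  s[19:],s[16:]  4  'abaa'
  13  s[16:],s[14:]  3  'aba'
  14  s[14:],s[27:]  2  'ab'
  15  s[27:],s[5:]  3  'abb'
  16  s[5:],s[29:]  0  ''
  17  s[29:],s[20:]  1  'b'
  18  s[20:],s[11:]  4  'baaa'
  19  s[11:],s[2:]  5  'baaab'
  20  s[2:],s[17:]  3  'baa'
  21  s[17:],s[15:]  2  'ba'
  22  s[15:],s[28:]  1  'b'
  23  s[28:],s[10:]  2  'bb'
  24  s[10:],s[1:]  6  'bbaaab'
  25  s[1:],s[9:]  2  'bb'
  26  s[9:],s[0:]  7  'bbbaaab'
  27  s[0:],s[8:]  3  'bbb'
  28  s[8:],s[7:]  4  'bbbb'
  29  s[7:],s[6:]  5  'bbbbb'

n(n+1)/2 = 30·31/2 = 465
Σ LCP = 0 + 6 + 5 + 4 + 3 + 4 + 5 + 2 + 4 + 3 + 4 + 1 + 4 + 3 + 2 + 3 + 0 + 1 + 4 + 5 + 3 + 2 + 1 + 2 + 6 + 2 + 7 + 3 + 4 + 5 = 98
distinct = 465 − 98 = 367

367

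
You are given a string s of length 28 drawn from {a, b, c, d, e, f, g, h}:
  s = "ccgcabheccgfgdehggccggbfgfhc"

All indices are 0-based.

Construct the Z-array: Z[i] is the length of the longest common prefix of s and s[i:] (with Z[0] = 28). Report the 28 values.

[28, 1, 0, 1, 0, 0, 0, 0, 3, 1, 0, 0, 0, 0, 0, 0, 0, 0, 3, 1, 0, 0, 0, 0, 0, 0, 0, 1]

Z[0]=28
i=1: i≥r, start 0; Z[1]=1 scan→box=[1,2)
i=2: i≥r, start 0; Z[2]=0
i=3: i≥r, start 0; Z[3]=1 scan→box=[3,4)
i=4: i≥r, start 0; Z[4]=0
i=5: i≥r, start 0; Z[5]=0
i=6: i≥r, start 0; Z[6]=0
i=7: i≥r, start 0; Z[7]=0
i=8: i≥r, start 0; Z[8]=3 scan→box=[8,11)
i=9: min(r-i=2, Z[1]=1)=1; Z[9]=1
i=10: min(r-i=1, Z[2]=0)=0; Z[10]=0
i=11: i≥r, start 0; Z[11]=0
i=12: i≥r, start 0; Z[12]=0
i=13: i≥r, start 0; Z[13]=0
i=14: i≥r, start 0; Z[14]=0
i=15: i≥r, start 0; Z[15]=0
i=16: i≥r, start 0; Z[16]=0
i=17: i≥r, start 0; Z[17]=0
i=18: i≥r, start 0; Z[18]=3 scan→box=[18,21)
i=19: min(r-i=2, Z[1]=1)=1; Z[19]=1
i=20: min(r-i=1, Z[2]=0)=0; Z[20]=0
i=21: i≥r, start 0; Z[21]=0
i=22: i≥r, start 0; Z[22]=0
i=23: i≥r, start 0; Z[23]=0
i=24: i≥r, start 0; Z[24]=0
i=25: i≥r, start 0; Z[25]=0
i=26: i≥r, start 0; Z[26]=0
i=27: i≥r, start 0; Z[27]=1 scan→box=[27,28)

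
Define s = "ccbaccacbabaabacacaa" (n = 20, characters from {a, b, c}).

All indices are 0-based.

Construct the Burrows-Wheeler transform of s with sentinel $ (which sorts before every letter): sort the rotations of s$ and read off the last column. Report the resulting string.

rank  rotation               last
    0  $ccbaccacbabaabacacaa  a
    1  a$ccbaccacbabaabacaca  a
    2  aa$ccbaccacbabaabacac  c
    3  aabacacaa$ccbaccacbab  b
    4  abaabacacaa$ccbaccacb  b
    5  abacacaa$ccbaccacbaba  a
    6  acaa$ccbaccacbabaabac  c
    7  acacaa$ccbaccacbabaab  b
    8  acbabaabacacaa$ccbacc  c
    9  accacbabaabacacaa$ccb  b
   10  baabacacaa$ccbaccacba  a
   11  babaabacacaa$ccbaccac  c
   12  bacacaa$ccbaccacbabaa  a
   13  baccacbabaabacacaa$cc  c
   14  caa$ccbaccacbabaabaca  a
   15  cacaa$ccbaccacbabaaba  a
   16  cacbabaabacacaa$ccbac  c
   17  cbabaabacacaa$ccbacca  a
   18  cbaccacbabaabacacaa$c  c
   19  ccacbabaabacacaa$ccba  a
   20  ccbaccacbabaabacacaa$  $

aacbbacbcbacacaacaca$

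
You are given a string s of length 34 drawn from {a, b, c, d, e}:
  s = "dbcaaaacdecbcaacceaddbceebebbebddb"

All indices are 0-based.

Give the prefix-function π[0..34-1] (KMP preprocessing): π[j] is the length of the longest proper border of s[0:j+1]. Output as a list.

π[0] = 0
j=1 s[j]='b': π[1]=0 (border '')
j=2 s[j]='c': π[2]=0 (border '')
j=3 s[j]='a': π[3]=0 (border '')
j=4 s[j]='a': π[4]=0 (border '')
j=5 s[j]='a': π[5]=0 (border '')
j=6 s[j]='a': π[6]=0 (border '')
j=7 s[j]='c': π[7]=0 (border '')
j=8 s[j]='d': π[8]=1 (border 'd')
j=9 s[j]='e': k: 1→0; π[9]=0 (border '')
j=10 s[j]='c': π[10]=0 (border '')
j=11 s[j]='b': π[11]=0 (border '')
j=12 s[j]='c': π[12]=0 (border '')
j=13 s[j]='a': π[13]=0 (border '')
j=14 s[j]='a': π[14]=0 (border '')
j=15 s[j]='c': π[15]=0 (border '')
j=16 s[j]='c': π[16]=0 (border '')
j=17 s[j]='e': π[17]=0 (border '')
j=18 s[j]='a': π[18]=0 (border '')
j=19 s[j]='d': π[19]=1 (border 'd')
j=20 s[j]='d': k: 1→0; π[20]=1 (border 'd')
j=21 s[j]='b': π[21]=2 (border 'db')
j=22 s[j]='c': π[22]=3 (border 'dbc')
j=23 s[j]='e': k: 3→0; π[23]=0 (border '')
j=24 s[j]='e': π[24]=0 (border '')
j=25 s[j]='b': π[25]=0 (border '')
j=26 s[j]='e': π[26]=0 (border '')
j=27 s[j]='b': π[27]=0 (border '')
j=28 s[j]='b': π[28]=0 (border '')
j=29 s[j]='e': π[29]=0 (border '')
j=30 s[j]='b': π[30]=0 (border '')
j=31 s[j]='d': π[31]=1 (border 'd')
j=32 s[j]='d': k: 1→0; π[32]=1 (border 'd')
j=33 s[j]='b': π[33]=2 (border 'db')

[0, 0, 0, 0, 0, 0, 0, 0, 1, 0, 0, 0, 0, 0, 0, 0, 0, 0, 0, 1, 1, 2, 3, 0, 0, 0, 0, 0, 0, 0, 0, 1, 1, 2]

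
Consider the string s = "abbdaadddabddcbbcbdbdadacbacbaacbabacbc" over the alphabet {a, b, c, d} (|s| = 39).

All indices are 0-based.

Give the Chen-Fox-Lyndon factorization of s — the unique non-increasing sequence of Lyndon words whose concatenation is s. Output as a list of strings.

["abbd", "aadddabddcbbcbdbdadacbacb", "aacbabacbc"]

emit factor 1: 'abbd' (i=0, period=4)
emit factor 2: 'aadddabddcbbcbdbdadacbacb' (i=4, period=25)
emit factor 3: 'aacbabacbc' (i=29, period=10)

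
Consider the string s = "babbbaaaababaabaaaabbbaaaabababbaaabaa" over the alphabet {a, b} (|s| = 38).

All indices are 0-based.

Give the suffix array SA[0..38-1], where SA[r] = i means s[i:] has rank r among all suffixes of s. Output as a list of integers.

rank | idx | suffix
   0 |  37 | a
   1 |  36 | aa
   2 |   5 | aaaababaabaaaabbbaaaabababbaaabaa
   3 |  22 | aaaabababbaaabaa
   4 |  15 | aaaabbbaaaabababbaaabaa
   5 |  32 | aaabaa
   6 |   6 | aaababaabaaaabbbaaaabababbaaabaa
   7 |  23 | aaabababbaaabaa
   8 |  16 | aaabbbaaaabababbaaabaa
   9 |  33 | aabaa
  10 |  12 | aabaaaabbbaaaabababbaaabaa
  11 |   7 | aababaabaaaabbbaaaabababbaaabaa
  12 |  24 | aabababbaaabaa
  13 |  17 | aabbbaaaabababbaaabaa
  14 |  34 | abaa
  15 |  13 | abaaaabbbaaaabababbaaabaa
  16 |  10 | abaabaaaabbbaaaabababbaaabaa
  17 |   8 | ababaabaaaabbbaaaabababbaaabaa
  18 |  25 | abababbaaabaa
  19 |  27 | ababbaaabaa
  20 |  29 | abbaaabaa
  21 |   1 | abbbaaaababaabaaaabbbaaaabababbaaabaa
  22 |  18 | abbbaaaabababbaaabaa
  23 |  35 | baa
  24 |   4 | baaaababaabaaaabbbaaaabababbaaabaa
  25 |  21 | baaaabababbaaabaa
  26 |  14 | baaaabbbaaaabababbaaabaa
  27 |  31 | baaabaa
  28 |  11 | baabaaaabbbaaaabababbaaabaa
  29 |   9 | babaabaaaabbbaaaabababbaaabaa
  30 |  26 | bababbaaabaa
  31 |  28 | babbaaabaa
  32 |   0 | babbbaaaababaabaaaabbbaaaabababbaaabaa
  33 |   3 | bbaaaababaabaaaabbbaaaabababbaaabaa
  34 |  20 | bbaaaabababbaaabaa
  35 |  30 | bbaaabaa
  36 |   2 | bbbaaaababaabaaaabbbaaaabababbaaabaa
  37 |  19 | bbbaaaabababbaaabaa

[37, 36, 5, 22, 15, 32, 6, 23, 16, 33, 12, 7, 24, 17, 34, 13, 10, 8, 25, 27, 29, 1, 18, 35, 4, 21, 14, 31, 11, 9, 26, 28, 0, 3, 20, 30, 2, 19]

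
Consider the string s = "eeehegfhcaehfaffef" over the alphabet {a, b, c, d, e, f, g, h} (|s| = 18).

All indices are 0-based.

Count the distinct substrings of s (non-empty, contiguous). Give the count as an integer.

sorted suffixes:
  #0 SA[0]=9  'aehfaffef'
  #1 SA[1]=13  'affef'
  #2 SA[2]=8  'caehfaffef'
  #3 SA[3]=0  'eeehegfhcaehfaffef'
  #4 SA[4]=1  'eehegfhcaehfaffef'
  #5 SA[5]=16  'ef'
  #6 SA[6]=4  'egfhcaehfaffef'
  #7 SA[7]=2  'ehegfhcaehfaffef'
  #8 SA[8]=10  'ehfaffef'
  #9 SA[9]=17  'f'
  #10 SA[10]=12  'faffef'
  #11 SA[11]=15  'fef'
  #12 SA[12]=14  'ffef'
  #13 SA[13]=6  'fhcaehfaffef'
  #14 SA[14]=5  'gfhcaehfaffef'
  #15 SA[15]=7  'hcaehfaffef'
  #16 SA[16]=3  'hegfhcaehfaffef'
  #17 SA[17]=11  'hfaffef'

SA = [9, 13, 8, 0, 1, 16, 4, 2, 10, 17, 12, 15, 14, 6, 5, 7, 3, 11]
[i] adj suffixes → lcp
  [1] 9/13 → 1 ('a')
  [2] 13/8 → 0 ('')
  [3] 8/0 → 0 ('')
  [4] 0/1 → 2 ('ee')
  [5] 1/16 → 1 ('e')
  [6] 16/4 → 1 ('e')
  [7] 4/2 → 1 ('e')
  [8] 2/10 → 2 ('eh')
  [9] 10/17 → 0 ('')
  [10] 17/12 → 1 ('f')
  [11] 12/15 → 1 ('f')
  [12] 15/14 → 1 ('f')
  [13] 14/6 → 1 ('f')
  [14] 6/5 → 0 ('')
  [15] 5/7 → 0 ('')
  [16] 7/3 → 1 ('h')
  [17] 3/11 → 1 ('h')

n(n+1)/2 = 18·19/2 = 171
Σ LCP = 0 + 1 + 0 + 0 + 2 + 1 + 1 + 1 + 2 + 0 + 1 + 1 + 1 + 1 + 0 + 0 + 1 + 1 = 14
distinct = 171 − 14 = 157

157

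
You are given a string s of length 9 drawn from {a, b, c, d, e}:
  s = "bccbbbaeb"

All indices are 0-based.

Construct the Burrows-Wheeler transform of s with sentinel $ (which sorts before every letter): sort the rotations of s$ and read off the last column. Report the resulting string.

rank  rotation    last
    0  $bccbbbaeb  b
    1  aeb$bccbbb  b
    2  b$bccbbbae  e
    3  baeb$bccbb  b
    4  bbaeb$bccb  b
    5  bbbaeb$bcc  c
    6  bccbbbaeb$  $
    7  cbbbaeb$bc  c
    8  ccbbbaeb$b  b
    9  eb$bccbbba  a

bbebbc$cba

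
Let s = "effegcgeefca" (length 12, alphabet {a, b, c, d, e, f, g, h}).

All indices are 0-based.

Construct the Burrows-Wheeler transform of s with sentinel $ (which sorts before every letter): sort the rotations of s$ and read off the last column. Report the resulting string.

rank  rotation       last
    0  $effegcgeefca  a
    1  a$effegcgeefc  c
    2  ca$effegcgeef  f
    3  cgeefca$effeg  g
    4  eefca$effegcg  g
    5  efca$effegcge  e
    6  effegcgeefca$  $
    7  egcgeefca$eff  f
    8  fca$effegcgee  e
    9  fegcgeefca$ef  f
   10  ffegcgeefca$e  e
   11  gcgeefca$effe  e
   12  geefca$effegc  c

acfgge$fefeec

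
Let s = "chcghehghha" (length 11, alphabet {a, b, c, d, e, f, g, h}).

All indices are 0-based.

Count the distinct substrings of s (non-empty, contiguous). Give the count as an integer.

59

sorted suffixes:
  #0 SA[0]=10  'a'
  #1 SA[1]=2  'cghehghha'
  #2 SA[2]=0  'chcghehghha'
  #3 SA[3]=5  'ehghha'
  #4 SA[4]=3  'ghehghha'
  #5 SA[5]=7  'ghha'
  #6 SA[6]=9  'ha'
  #7 SA[7]=1  'hcghehghha'
  #8 SA[8]=4  'hehghha'
  #9 SA[9]=6  'hghha'
  #10 SA[10]=8  'hha'

SA = [10, 2, 0, 5, 3, 7, 9, 1, 4, 6, 8]
[i] adj suffixes → lcp
  [1] 10/2 → 0 ('')
  [2] 2/0 → 1 ('c')
  [3] 0/5 → 0 ('')
  [4] 5/3 → 0 ('')
  [5] 3/7 → 2 ('gh')
  [6] 7/9 → 0 ('')
  [7] 9/1 → 1 ('h')
  [8] 1/4 → 1 ('h')
  [9] 4/6 → 1 ('h')
  [10] 6/8 → 1 ('h')

n(n+1)/2 = 11·12/2 = 66
Σ LCP = 0 + 0 + 1 + 0 + 0 + 2 + 0 + 1 + 1 + 1 + 1 = 7
distinct = 66 − 7 = 59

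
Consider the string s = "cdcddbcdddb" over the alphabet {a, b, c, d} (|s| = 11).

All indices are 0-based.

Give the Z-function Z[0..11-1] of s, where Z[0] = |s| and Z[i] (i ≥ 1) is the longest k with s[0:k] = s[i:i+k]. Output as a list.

Z[0]=11
i=1: fresh scan; Z[1]=0
i=2: fresh scan; Z[2]=2 grow→box=[2,4)
i=3: min(r-i=1, Z[1]=0)=0; Z[3]=0
i=4: fresh scan; Z[4]=0
i=5: fresh scan; Z[5]=0
i=6: fresh scan; Z[6]=2 grow→box=[6,8)
i=7: min(r-i=1, Z[1]=0)=0; Z[7]=0
i=8: fresh scan; Z[8]=0
i=9: fresh scan; Z[9]=0
i=10: fresh scan; Z[10]=0

[11, 0, 2, 0, 0, 0, 2, 0, 0, 0, 0]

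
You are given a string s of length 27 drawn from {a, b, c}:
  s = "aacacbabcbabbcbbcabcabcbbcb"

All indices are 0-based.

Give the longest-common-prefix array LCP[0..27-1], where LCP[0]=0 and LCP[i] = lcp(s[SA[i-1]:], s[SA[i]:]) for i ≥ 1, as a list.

rank→(start, suffix):
  0 → (0, 'aacacbabcbabbcbbcabcabcbbcb')
  1 → (10, 'abbcbbcabcabcbbcb')
  2 → (17, 'abcabcbbcb')
  3 → (6, 'abcbabbcbbcabcabcbbcb')
  4 → (20, 'abcbbcb')
  5 → (1, 'acacbabcbabbcbbcabcabcbbcb')
  6 → (3, 'acbabcbabbcbbcabcabcbbcb')
  7 → (26, 'b')
  8 → (9, 'babbcbbcabcabcbbcb')
  9 → (5, 'babcbabbcbbcabcabcbbcb')
  10 → (14, 'bbcabcabcbbcb')
  11 → (23, 'bbcb')
  12 → (11, 'bbcbbcabcabcbbcb')
  13 → (15, 'bcabcabcbbcb')
  14 → (18, 'bcabcbbcb')
  15 → (24, 'bcb')
  16 → (7, 'bcbabbcbbcabcabcbbcb')
  17 → (12, 'bcbbcabcabcbbcb')
  18 → (21, 'bcbbcb')
  19 → (16, 'cabcabcbbcb')
  20 → (19, 'cabcbbcb')
  21 → (2, 'cacbabcbabbcbbcabcabcbbcb')
  22 → (25, 'cb')
  23 → (8, 'cbabbcbbcabcabcbbcb')
  24 → (4, 'cbabcbabbcbbcabcabcbbcb')
  25 → (13, 'cbbcabcabcbbcb')
  26 → (22, 'cbbcb')

SA = [0, 10, 17, 6, 20, 1, 3, 26, 9, 5, 14, 23, 11, 15, 18, 24, 7, 12, 21, 16, 19, 2, 25, 8, 4, 13, 22]
i: (SA[i-1],SA[i]) lcp shared
  1: (0,10) 1 'a'
  2: (10,17) 2 'ab'
  3: (17,6) 3 'abc'
  4: (6,20) 4 'abcb'
  5: (20,1) 1 'a'
  6: (1,3) 2 'ac'
  7: (3,26) 0 ''
  8: (26,9) 1 'b'
  9: (9,5) 3 'bab'
  10: (5,14) 1 'b'
  11: (14,23) 3 'bbc'
  12: (23,11) 4 'bbcb'
  13: (11,15) 1 'b'
  14: (15,18) 5 'bcabc'
  15: (18,24) 2 'bc'
  16: (24,7) 3 'bcb'
  17: (7,12) 3 'bcb'
  18: (12,21) 5 'bcbbc'
  19: (21,16) 0 ''
  20: (16,19) 4 'cabc'
  21: (19,2) 2 'ca'
  22: (2,25) 1 'c'
  23: (25,8) 2 'cb'
  24: (8,4) 4 'cbab'
  25: (4,13) 2 'cb'
  26: (13,22) 4 'cbbc'

[0, 1, 2, 3, 4, 1, 2, 0, 1, 3, 1, 3, 4, 1, 5, 2, 3, 3, 5, 0, 4, 2, 1, 2, 4, 2, 4]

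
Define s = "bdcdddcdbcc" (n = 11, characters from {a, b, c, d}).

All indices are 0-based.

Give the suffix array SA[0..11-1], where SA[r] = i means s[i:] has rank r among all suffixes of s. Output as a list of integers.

[8, 0, 10, 9, 6, 2, 7, 5, 1, 4, 3]

rank | idx | suffix
   0 |   8 | bcc
   1 |   0 | bdcdddcdbcc
   2 |  10 | c
   3 |   9 | cc
   4 |   6 | cdbcc
   5 |   2 | cdddcdbcc
   6 |   7 | dbcc
   7 |   5 | dcdbcc
   8 |   1 | dcdddcdbcc
   9 |   4 | ddcdbcc
  10 |   3 | dddcdbcc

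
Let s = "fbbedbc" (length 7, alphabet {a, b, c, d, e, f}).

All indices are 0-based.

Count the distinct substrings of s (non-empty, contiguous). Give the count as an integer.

rank→(start, suffix):
  0 → (1, 'bbedbc')
  1 → (5, 'bc')
  2 → (2, 'bedbc')
  3 → (6, 'c')
  4 → (4, 'dbc')
  5 → (3, 'edbc')
  6 → (0, 'fbbedbc')

SA = [1, 5, 2, 6, 4, 3, 0]
i: (SA[i-1],SA[i]) lcp shared
  1: (1,5) 1 'b'
  2: (5,2) 1 'b'
  3: (2,6) 0 ''
  4: (6,4) 0 ''
  5: (4,3) 0 ''
  6: (3,0) 0 ''

n(n+1)/2 = 7·8/2 = 28
Σ LCP = 0 + 1 + 1 + 0 + 0 + 0 + 0 = 2
distinct = 28 − 2 = 26

26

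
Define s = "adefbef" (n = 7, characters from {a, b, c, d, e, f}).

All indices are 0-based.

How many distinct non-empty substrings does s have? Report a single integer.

25

sorted suffixes:
  #0 SA[0]=0  'adefbef'
  #1 SA[1]=4  'bef'
  #2 SA[2]=1  'defbef'
  #3 SA[3]=5  'ef'
  #4 SA[4]=2  'efbef'
  #5 SA[5]=6  'f'
  #6 SA[6]=3  'fbef'

SA = [0, 4, 1, 5, 2, 6, 3]
i: (SA[i-1],SA[i]) lcp shared
  1: (0,4) 0 ''
  2: (4,1) 0 ''
  3: (1,5) 0 ''
  4: (5,2) 2 'ef'
  5: (2,6) 0 ''
  6: (6,3) 1 'f'

n(n+1)/2 = 7·8/2 = 28
Σ LCP = 0 + 0 + 0 + 0 + 2 + 0 + 1 = 3
distinct = 28 − 3 = 25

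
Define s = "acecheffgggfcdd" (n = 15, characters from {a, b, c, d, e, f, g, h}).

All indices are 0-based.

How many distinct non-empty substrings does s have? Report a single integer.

rank→(start, suffix):
  0 → (0, 'acecheffgggfcdd')
  1 → (12, 'cdd')
  2 → (1, 'cecheffgggfcdd')
  3 → (3, 'cheffgggfcdd')
  4 → (14, 'd')
  5 → (13, 'dd')
  6 → (2, 'echeffgggfcdd')
  7 → (5, 'effgggfcdd')
  8 → (11, 'fcdd')
  9 → (6, 'ffgggfcdd')
  10 → (7, 'fgggfcdd')
  11 → (10, 'gfcdd')
  12 → (9, 'ggfcdd')
  13 → (8, 'gggfcdd')
  14 → (4, 'heffgggfcdd')

SA = [0, 12, 1, 3, 14, 13, 2, 5, 11, 6, 7, 10, 9, 8, 4]
[i] adj suffixes → lcp
  [1] 0/12 → 0 ('')
  [2] 12/1 → 1 ('c')
  [3] 1/3 → 1 ('c')
  [4] 3/14 → 0 ('')
  [5] 14/13 → 1 ('d')
  [6] 13/2 → 0 ('')
  [7] 2/5 → 1 ('e')
  [8] 5/11 → 0 ('')
  [9] 11/6 → 1 ('f')
  [10] 6/7 → 1 ('f')
  [11] 7/10 → 0 ('')
  [12] 10/9 → 1 ('g')
  [13] 9/8 → 2 ('gg')
  [14] 8/4 → 0 ('')

n(n+1)/2 = 15·16/2 = 120
Σ LCP = 0 + 0 + 1 + 1 + 0 + 1 + 0 + 1 + 0 + 1 + 1 + 0 + 1 + 2 + 0 = 9
distinct = 120 − 9 = 111

111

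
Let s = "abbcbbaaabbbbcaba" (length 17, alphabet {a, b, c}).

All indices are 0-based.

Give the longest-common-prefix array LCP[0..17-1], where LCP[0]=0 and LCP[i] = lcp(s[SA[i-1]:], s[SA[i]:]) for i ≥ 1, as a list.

[0, 1, 2, 1, 2, 3, 0, 2, 1, 2, 3, 2, 3, 1, 2, 0, 1]

sorted suffixes:
  #0 SA[0]=16  'a'
  #1 SA[1]=6  'aaabbbbcaba'
  #2 SA[2]=7  'aabbbbcaba'
  #3 SA[3]=14  'aba'
  #4 SA[4]=8  'abbbbcaba'
  #5 SA[5]=0  'abbcbbaaabbbbcaba'
  #6 SA[6]=15  'ba'
  #7 SA[7]=5  'baaabbbbcaba'
  #8 SA[8]=4  'bbaaabbbbcaba'
  #9 SA[9]=9  'bbbbcaba'
  #10 SA[10]=10  'bbbcaba'
  #11 SA[11]=11  'bbcaba'
  #12 SA[12]=1  'bbcbbaaabbbbcaba'
  #13 SA[13]=12  'bcaba'
  #14 SA[14]=2  'bcbbaaabbbbcaba'
  #15 SA[15]=13  'caba'
  #16 SA[16]=3  'cbbaaabbbbcaba'

SA = [16, 6, 7, 14, 8, 0, 15, 5, 4, 9, 10, 11, 1, 12, 2, 13, 3]
[i] adj suffixes → lcp
  [1] 16/6 → 1 ('a')
  [2] 6/7 → 2 ('aa')
  [3] 7/14 → 1 ('a')
  [4] 14/8 → 2 ('ab')
  [5] 8/0 → 3 ('abb')
  [6] 0/15 → 0 ('')
  [7] 15/5 → 2 ('ba')
  [8] 5/4 → 1 ('b')
  [9] 4/9 → 2 ('bb')
  [10] 9/10 → 3 ('bbb')
  [11] 10/11 → 2 ('bb')
  [12] 11/1 → 3 ('bbc')
  [13] 1/12 → 1 ('b')
  [14] 12/2 → 2 ('bc')
  [15] 2/13 → 0 ('')
  [16] 13/3 → 1 ('c')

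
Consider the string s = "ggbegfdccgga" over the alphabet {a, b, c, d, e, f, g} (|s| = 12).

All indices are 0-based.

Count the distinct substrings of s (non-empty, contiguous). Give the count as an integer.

72

rank→(start, suffix):
  0 → (11, 'a')
  1 → (2, 'begfdccgga')
  2 → (7, 'ccgga')
  3 → (8, 'cgga')
  4 → (6, 'dccgga')
  5 → (3, 'egfdccgga')
  6 → (5, 'fdccgga')
  7 → (10, 'ga')
  8 → (1, 'gbegfdccgga')
  9 → (4, 'gfdccgga')
  10 → (9, 'gga')
  11 → (0, 'ggbegfdccgga')

SA = [11, 2, 7, 8, 6, 3, 5, 10, 1, 4, 9, 0]
rank  pair      lcp
   1  s[11:],s[2:]  0  ''
   2  s[2:],s[7:]  0  ''
   3  s[7:],s[8:]  1  'c'
   4  s[8:],s[6:]  0  ''
   5  s[6:],s[3:]  0  ''
   6  s[3:],s[5:]  0  ''
   7  s[5:],s[10:]  0  ''
   8  s[10:],s[1:]  1  'g'
   9  s[1:],s[4:]  1  'g'
  10  s[4:],s[9:]  1  'g'
  11  s[9:],s[0:]  2  'gg'

n(n+1)/2 = 12·13/2 = 78
Σ LCP = 0 + 0 + 0 + 1 + 0 + 0 + 0 + 0 + 1 + 1 + 1 + 2 = 6
distinct = 78 − 6 = 72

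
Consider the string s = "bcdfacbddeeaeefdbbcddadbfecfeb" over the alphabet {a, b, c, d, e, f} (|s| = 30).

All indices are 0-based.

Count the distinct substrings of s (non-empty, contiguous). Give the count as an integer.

434

rank | idx | suffix
   0 |   4 | acbddeeaeefdbbcddadbfecfeb
   1 |  21 | adbfecfeb
   2 |  11 | aeefdbbcddadbfecfeb
   3 |  29 | b
   4 |  16 | bbcddadbfecfeb
   5 |  17 | bcddadbfecfeb
   6 |   0 | bcdfacbddeeaeefdbbcddadbfecfeb
   7 |   6 | bddeeaeefdbbcddadbfecfeb
   8 |  23 | bfecfeb
   9 |   5 | cbddeeaeefdbbcddadbfecfeb
  10 |  18 | cddadbfecfeb
  11 |   1 | cdfacbddeeaeefdbbcddadbfecfeb
  12 |  26 | cfeb
  13 |  20 | dadbfecfeb
  14 |  15 | dbbcddadbfecfeb
  15 |  22 | dbfecfeb
  16 |  19 | ddadbfecfeb
  17 |   7 | ddeeaeefdbbcddadbfecfeb
  18 |   8 | deeaeefdbbcddadbfecfeb
  19 |   2 | dfacbddeeaeefdbbcddadbfecfeb
  20 |  10 | eaeefdbbcddadbfecfeb
  21 |  28 | eb
  22 |  25 | ecfeb
  23 |   9 | eeaeefdbbcddadbfecfeb
  24 |  12 | eefdbbcddadbfecfeb
  25 |  13 | efdbbcddadbfecfeb
  26 |   3 | facbddeeaeefdbbcddadbfecfeb
  27 |  14 | fdbbcddadbfecfeb
  28 |  27 | feb
  29 |  24 | fecfeb

SA = [4, 21, 11, 29, 16, 17, 0, 6, 23, 5, 18, 1, 26, 20, 15, 22, 19, 7, 8, 2, 10, 28, 25, 9, 12, 13, 3, 14, 27, 24]
rank  pair      lcp
   1  s[4:],s[21:]  1  'a'
   2  s[21:],s[11:]  1  'a'
   3  s[11:],s[29:]  0  ''
   4  s[29:],s[16:]  1  'b'
   5  s[16:],s[17:]  1  'b'
   6  s[17:],s[0:]  3  'bcd'
   7  s[0:],s[6:]  1  'b'
   8  s[6:],s[23:]  1  'b'
   9  s[23:],s[5:]  0  ''
  10  s[5:],s[18:]  1  'c'
  11  s[18:],s[1:]  2  'cd'
  12  s[1:],s[26:]  1  'c'
  13  s[26:],s[20:]  0  ''
  14  s[20:],s[15:]  1  'd'
  15  s[15:],s[22:]  2  'db'
  16  s[22:],s[19:]  1  'd'
  17  s[19:],s[7:]  2  'dd'
  18  s[7:],s[8:]  1  'd'
  19  s[8:],s[2:]  1  'd'
  20  s[2:],s[10:]  0  ''
  21  s[10:],s[28:]  1  'e'
  22  s[28:],s[25:]  1  'e'
  23  s[25:],s[9:]  1  'e'
  24  s[9:],s[12:]  2  'ee'
  25  s[12:],s[13:]  1  'e'
  26  s[13:],s[3:]  0  ''
  27  s[3:],s[14:]  1  'f'
  28  s[14:],s[27:]  1  'f'
  29  s[27:],s[24:]  2  'fe'

n(n+1)/2 = 30·31/2 = 465
Σ LCP = 0 + 1 + 1 + 0 + 1 + 1 + 3 + 1 + 1 + 0 + 1 + 2 + 1 + 0 + 1 + 2 + 1 + 2 + 1 + 1 + 0 + 1 + 1 + 1 + 2 + 1 + 0 + 1 + 1 + 2 = 31
distinct = 465 − 31 = 434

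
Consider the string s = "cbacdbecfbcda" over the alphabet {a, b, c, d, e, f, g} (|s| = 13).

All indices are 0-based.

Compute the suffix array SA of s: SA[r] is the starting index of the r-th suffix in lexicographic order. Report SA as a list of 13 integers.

[12, 2, 1, 9, 5, 0, 10, 3, 7, 11, 4, 6, 8]

rank | idx | suffix
   0 |  12 | a
   1 |   2 | acdbecfbcda
   2 |   1 | bacdbecfbcda
   3 |   9 | bcda
   4 |   5 | becfbcda
   5 |   0 | cbacdbecfbcda
   6 |  10 | cda
   7 |   3 | cdbecfbcda
   8 |   7 | cfbcda
   9 |  11 | da
  10 |   4 | dbecfbcda
  11 |   6 | ecfbcda
  12 |   8 | fbcda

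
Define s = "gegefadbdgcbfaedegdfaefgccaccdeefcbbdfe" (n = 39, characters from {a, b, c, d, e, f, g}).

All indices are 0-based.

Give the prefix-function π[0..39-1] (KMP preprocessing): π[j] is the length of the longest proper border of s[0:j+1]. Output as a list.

[0, 0, 1, 2, 0, 0, 0, 0, 0, 1, 0, 0, 0, 0, 0, 0, 0, 1, 0, 0, 0, 0, 0, 1, 0, 0, 0, 0, 0, 0, 0, 0, 0, 0, 0, 0, 0, 0, 0]

π[0] = 0
j=1 s[j]='e': π[1]=0 (border '')
j=2 s[j]='g': π[2]=1 (border 'g')
j=3 s[j]='e': π[3]=2 (border 'ge')
j=4 s[j]='f': k: 2→0; π[4]=0 (border '')
j=5 s[j]='a': π[5]=0 (border '')
j=6 s[j]='d': π[6]=0 (border '')
j=7 s[j]='b': π[7]=0 (border '')
j=8 s[j]='d': π[8]=0 (border '')
j=9 s[j]='g': π[9]=1 (border 'g')
j=10 s[j]='c': k: 1→0; π[10]=0 (border '')
j=11 s[j]='b': π[11]=0 (border '')
j=12 s[j]='f': π[12]=0 (border '')
j=13 s[j]='a': π[13]=0 (border '')
j=14 s[j]='e': π[14]=0 (border '')
j=15 s[j]='d': π[15]=0 (border '')
j=16 s[j]='e': π[16]=0 (border '')
j=17 s[j]='g': π[17]=1 (border 'g')
j=18 s[j]='d': k: 1→0; π[18]=0 (border '')
j=19 s[j]='f': π[19]=0 (border '')
j=20 s[j]='a': π[20]=0 (border '')
j=21 s[j]='e': π[21]=0 (border '')
j=22 s[j]='f': π[22]=0 (border '')
j=23 s[j]='g': π[23]=1 (border 'g')
j=24 s[j]='c': k: 1→0; π[24]=0 (border '')
j=25 s[j]='c': π[25]=0 (border '')
j=26 s[j]='a': π[26]=0 (border '')
j=27 s[j]='c': π[27]=0 (border '')
j=28 s[j]='c': π[28]=0 (border '')
j=29 s[j]='d': π[29]=0 (border '')
j=30 s[j]='e': π[30]=0 (border '')
j=31 s[j]='e': π[31]=0 (border '')
j=32 s[j]='f': π[32]=0 (border '')
j=33 s[j]='c': π[33]=0 (border '')
j=34 s[j]='b': π[34]=0 (border '')
j=35 s[j]='b': π[35]=0 (border '')
j=36 s[j]='d': π[36]=0 (border '')
j=37 s[j]='f': π[37]=0 (border '')
j=38 s[j]='e': π[38]=0 (border '')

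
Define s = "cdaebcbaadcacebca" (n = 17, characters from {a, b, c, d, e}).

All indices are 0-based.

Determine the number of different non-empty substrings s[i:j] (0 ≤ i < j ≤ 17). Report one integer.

137

rank→(start, suffix):
  0 → (16, 'a')
  1 → (7, 'aadcacebca')
  2 → (11, 'acebca')
  3 → (8, 'adcacebca')
  4 → (2, 'aebcbaadcacebca')
  5 → (6, 'baadcacebca')
  6 → (14, 'bca')
  7 → (4, 'bcbaadcacebca')
  8 → (15, 'ca')
  9 → (10, 'cacebca')
  10 → (5, 'cbaadcacebca')
  11 → (0, 'cdaebcbaadcacebca')
  12 → (12, 'cebca')
  13 → (1, 'daebcbaadcacebca')
  14 → (9, 'dcacebca')
  15 → (13, 'ebca')
  16 → (3, 'ebcbaadcacebca')

SA = [16, 7, 11, 8, 2, 6, 14, 4, 15, 10, 5, 0, 12, 1, 9, 13, 3]
rank  pair      lcp
   1  s[16:],s[7:]  1  'a'
   2  s[7:],s[11:]  1  'a'
   3  s[11:],s[8:]  1  'a'
   4  s[8:],s[2:]  1  'a'
   5  s[2:],s[6:]  0  ''
   6  s[6:],s[14:]  1  'b'
   7  s[14:],s[4:]  2  'bc'
   8  s[4:],s[15:]  0  ''
   9  s[15:],s[10:]  2  'ca'
  10  s[10:],s[5:]  1  'c'
  11  s[5:],s[0:]  1  'c'
  12  s[0:],s[12:]  1  'c'
  13  s[12:],s[1:]  0  ''
  14  s[1:],s[9:]  1  'd'
  15  s[9:],s[13:]  0  ''
  16  s[13:],s[3:]  3  'ebc'

n(n+1)/2 = 17·18/2 = 153
Σ LCP = 0 + 1 + 1 + 1 + 1 + 0 + 1 + 2 + 0 + 2 + 1 + 1 + 1 + 0 + 1 + 0 + 3 = 16
distinct = 153 − 16 = 137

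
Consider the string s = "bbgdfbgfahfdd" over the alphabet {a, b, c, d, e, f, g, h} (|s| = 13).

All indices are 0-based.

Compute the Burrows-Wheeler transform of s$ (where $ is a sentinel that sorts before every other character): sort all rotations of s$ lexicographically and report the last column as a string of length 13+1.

df$bfdfggdhbba

rank  rotation        last
    0  $bbgdfbgfahfdd  d
    1  ahfdd$bbgdfbgf  f
    2  bbgdfbgfahfdd$  $
    3  bgdfbgfahfdd$b  b
    4  bgfahfdd$bbgdf  f
    5  d$bbgdfbgfahfd  d
    6  dd$bbgdfbgfahf  f
    7  dfbgfahfdd$bbg  g
    8  fahfdd$bbgdfbg  g
    9  fbgfahfdd$bbgd  d
   10  fdd$bbgdfbgfah  h
   11  gdfbgfahfdd$bb  b
   12  gfahfdd$bbgdfb  b
   13  hfdd$bbgdfbgfa  a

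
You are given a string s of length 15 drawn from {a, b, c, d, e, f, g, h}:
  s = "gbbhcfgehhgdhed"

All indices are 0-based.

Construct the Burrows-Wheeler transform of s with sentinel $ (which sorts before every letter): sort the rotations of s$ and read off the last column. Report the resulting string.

rank  rotation          last
    0  $gbbhcfgehhgdhed  d
    1  bbhcfgehhgdhed$g  g
    2  bhcfgehhgdhed$gb  b
    3  cfgehhgdhed$gbbh  h
    4  d$gbbhcfgehhgdhe  e
    5  dhed$gbbhcfgehhg  g
    6  ed$gbbhcfgehhgdh  h
    7  ehhgdhed$gbbhcfg  g
    8  fgehhgdhed$gbbhc  c
    9  gbbhcfgehhgdhed$  $
   10  gdhed$gbbhcfgehh  h
   11  gehhgdhed$gbbhcf  f
   12  hcfgehhgdhed$gbb  b
   13  hed$gbbhcfgehhgd  d
   14  hgdhed$gbbhcfgeh  h
   15  hhgdhed$gbbhcfge  e

dgbheghgc$hfbdhe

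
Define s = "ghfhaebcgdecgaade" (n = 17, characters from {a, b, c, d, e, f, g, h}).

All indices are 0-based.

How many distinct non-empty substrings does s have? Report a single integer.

sorted suffixes:
  #0 SA[0]=13  'aade'
  #1 SA[1]=14  'ade'
  #2 SA[2]=4  'aebcgdecgaade'
  #3 SA[3]=6  'bcgdecgaade'
  #4 SA[4]=11  'cgaade'
  #5 SA[5]=7  'cgdecgaade'
  #6 SA[6]=15  'de'
  #7 SA[7]=9  'decgaade'
  #8 SA[8]=16  'e'
  #9 SA[9]=5  'ebcgdecgaade'
  #10 SA[10]=10  'ecgaade'
  #11 SA[11]=2  'fhaebcgdecgaade'
  #12 SA[12]=12  'gaade'
  #13 SA[13]=8  'gdecgaade'
  #14 SA[14]=0  'ghfhaebcgdecgaade'
  #15 SA[15]=3  'haebcgdecgaade'
  #16 SA[16]=1  'hfhaebcgdecgaade'

SA = [13, 14, 4, 6, 11, 7, 15, 9, 16, 5, 10, 2, 12, 8, 0, 3, 1]
i: (SA[i-1],SA[i]) lcp shared
  1: (13,14) 1 'a'
  2: (14,4) 1 'a'
  3: (4,6) 0 ''
  4: (6,11) 0 ''
  5: (11,7) 2 'cg'
  6: (7,15) 0 ''
  7: (15,9) 2 'de'
  8: (9,16) 0 ''
  9: (16,5) 1 'e'
  10: (5,10) 1 'e'
  11: (10,2) 0 ''
  12: (2,12) 0 ''
  13: (12,8) 1 'g'
  14: (8,0) 1 'g'
  15: (0,3) 0 ''
  16: (3,1) 1 'h'

n(n+1)/2 = 17·18/2 = 153
Σ LCP = 0 + 1 + 1 + 0 + 0 + 2 + 0 + 2 + 0 + 1 + 1 + 0 + 0 + 1 + 1 + 0 + 1 = 11
distinct = 153 − 11 = 142

142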